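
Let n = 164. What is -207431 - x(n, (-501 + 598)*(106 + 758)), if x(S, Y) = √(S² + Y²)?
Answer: -207431 - 4*√438987985 ≈ -2.9124e+5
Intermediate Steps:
-207431 - x(n, (-501 + 598)*(106 + 758)) = -207431 - √(164² + ((-501 + 598)*(106 + 758))²) = -207431 - √(26896 + (97*864)²) = -207431 - √(26896 + 83808²) = -207431 - √(26896 + 7023780864) = -207431 - √7023807760 = -207431 - 4*√438987985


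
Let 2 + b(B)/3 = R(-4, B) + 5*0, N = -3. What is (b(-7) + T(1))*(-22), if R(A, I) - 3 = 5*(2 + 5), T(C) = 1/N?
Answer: -7106/3 ≈ -2368.7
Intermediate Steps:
T(C) = -⅓ (T(C) = 1/(-3) = -⅓)
R(A, I) = 38 (R(A, I) = 3 + 5*(2 + 5) = 3 + 5*7 = 3 + 35 = 38)
b(B) = 108 (b(B) = -6 + 3*(38 + 5*0) = -6 + 3*(38 + 0) = -6 + 3*38 = -6 + 114 = 108)
(b(-7) + T(1))*(-22) = (108 - ⅓)*(-22) = (323/3)*(-22) = -7106/3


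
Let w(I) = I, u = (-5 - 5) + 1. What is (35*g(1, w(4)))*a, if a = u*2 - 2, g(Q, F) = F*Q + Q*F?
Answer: -5600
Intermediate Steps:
u = -9 (u = -10 + 1 = -9)
g(Q, F) = 2*F*Q (g(Q, F) = F*Q + F*Q = 2*F*Q)
a = -20 (a = -9*2 - 2 = -18 - 2 = -20)
(35*g(1, w(4)))*a = (35*(2*4*1))*(-20) = (35*8)*(-20) = 280*(-20) = -5600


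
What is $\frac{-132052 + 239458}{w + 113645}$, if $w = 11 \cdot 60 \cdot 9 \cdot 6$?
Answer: $\frac{107406}{149285} \approx 0.71947$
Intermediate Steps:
$w = 35640$ ($w = 660 \cdot 54 = 35640$)
$\frac{-132052 + 239458}{w + 113645} = \frac{-132052 + 239458}{35640 + 113645} = \frac{107406}{149285}$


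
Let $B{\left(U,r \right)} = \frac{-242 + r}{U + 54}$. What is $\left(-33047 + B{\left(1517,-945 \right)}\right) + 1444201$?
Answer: $\frac{2216921747}{1571} \approx 1.4112 \cdot 10^{6}$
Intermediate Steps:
$B{\left(U,r \right)} = \frac{-242 + r}{54 + U}$
$\left(-33047 + B{\left(1517,-945 \right)}\right) + 1444201 = \left(-33047 + \frac{-242 - 945}{54 + 1517}\right) + 1444201 = \left(-33047 + \frac{1}{1571} \left(-1187\right)\right) + 1444201 = \left(-33047 - \frac{1187}{1571}\right) + 1444201 = - \frac{51918024}{1571} + 1444201 = \frac{2216921747}{1571}$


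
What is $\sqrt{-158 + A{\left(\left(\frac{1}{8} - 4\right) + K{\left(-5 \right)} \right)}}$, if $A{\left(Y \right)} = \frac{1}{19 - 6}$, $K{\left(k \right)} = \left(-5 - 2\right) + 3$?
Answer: $\frac{i \sqrt{26689}}{13} \approx 12.567 i$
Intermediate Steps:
$K{\left(k \right)} = -4$ ($K{\left(k \right)} = -7 + 3 = -4$)
$A{\left(Y \right)} = \frac{1}{13}$
$\sqrt{-158 + A{\left(\left(\frac{1}{8} - 4\right) + K{\left(-5 \right)} \right)}} = \sqrt{-158 + \frac{1}{13}} = \sqrt{- \frac{2053}{13}} = \frac{i \sqrt{26689}}{13}$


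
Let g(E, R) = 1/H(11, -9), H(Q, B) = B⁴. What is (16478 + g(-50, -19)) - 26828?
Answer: -67906349/6561 ≈ -10350.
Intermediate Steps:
g(E, R) = 1/6561 (g(E, R) = 1/((-9)⁴) = 1/6561)
(16478 + g(-50, -19)) - 26828 = (16478 + 1/6561) - 26828 = 108112159/6561 - 26828 = -67906349/6561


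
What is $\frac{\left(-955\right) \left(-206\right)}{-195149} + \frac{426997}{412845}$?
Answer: $\frac{2109040703}{80566288905} \approx 0.026178$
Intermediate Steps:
$\frac{\left(-955\right) \left(-206\right)}{-195149} + \frac{426997}{412845} = 196730 \left(- \frac{1}{195149}\right) + 426997 \cdot \frac{1}{412845} = - \frac{196730}{195149} + \frac{426997}{412845} = \frac{2109040703}{80566288905}$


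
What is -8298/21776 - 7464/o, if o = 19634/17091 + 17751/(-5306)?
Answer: 7368952467848859/2168936821256 ≈ 3397.5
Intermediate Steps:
o = -199204337/90684846 (o = 19634*(1/17091) + 17751*(-1/5306) = 19634/17091 - 17751/5306 = -199204337/90684846 ≈ -2.1967)
-8298/21776 - 7464/o = -8298/21776 - 7464/(-199204337/90684846) = -8298*1/21776 - 7464*(-90684846/199204337) = -4149/10888 + 676871690544/199204337 = 7368952467848859/2168936821256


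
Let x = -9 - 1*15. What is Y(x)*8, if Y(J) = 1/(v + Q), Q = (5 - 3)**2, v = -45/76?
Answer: 608/259 ≈ 2.3475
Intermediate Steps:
x = -24 (x = -9 - 15 = -24)
v = -45/76 (v = -45*1/76 = -45/76 ≈ -0.59210)
Q = 4 (Q = 2**2 = 4)
Y(J) = 76/259 (Y(J) = 1/(-45/76 + 4) = 1/(259/76) = 76/259)
Y(x)*8 = (76/259)*8 = 608/259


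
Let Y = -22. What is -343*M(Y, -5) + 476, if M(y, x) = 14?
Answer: -4326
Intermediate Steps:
-343*M(Y, -5) + 476 = -343*14 + 476 = -4802 + 476 = -4326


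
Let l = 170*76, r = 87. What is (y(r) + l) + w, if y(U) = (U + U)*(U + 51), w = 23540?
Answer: 60472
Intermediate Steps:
l = 12920
y(U) = 2*U*(51 + U) (y(U) = (2*U)*(51 + U) = 2*U*(51 + U))
(y(r) + l) + w = (2*87*(51 + 87) + 12920) + 23540 = (2*87*138 + 12920) + 23540 = (24012 + 12920) + 23540 = 36932 + 23540 = 60472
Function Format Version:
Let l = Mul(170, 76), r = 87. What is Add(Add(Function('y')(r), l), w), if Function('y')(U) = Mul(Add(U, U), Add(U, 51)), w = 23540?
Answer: 60472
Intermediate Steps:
l = 12920
Function('y')(U) = Mul(2, U, Add(51, U)) (Function('y')(U) = Mul(Mul(2, U), Add(51, U)) = Mul(2, U, Add(51, U)))
Add(Add(Function('y')(r), l), w) = Add(Add(Mul(2, 87, Add(51, 87)), 12920), 23540) = Add(Add(Mul(2, 87, 138), 12920), 23540) = Add(Add(24012, 12920), 23540) = Add(36932, 23540) = 60472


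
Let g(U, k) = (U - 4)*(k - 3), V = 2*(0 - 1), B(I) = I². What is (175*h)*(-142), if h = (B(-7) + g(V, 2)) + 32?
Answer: -2161950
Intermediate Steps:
V = -2 (V = 2*(-1) = -2)
g(U, k) = (-4 + U)*(-3 + k)
h = 87 (h = ((-7)² + (12 - 4*2 - 3*(-2) - 2*2)) + 32 = (49 + (12 - 8 + 6 - 4)) + 32 = (49 + 6) + 32 = 55 + 32 = 87)
(175*h)*(-142) = (175*87)*(-142) = 15225*(-142) = -2161950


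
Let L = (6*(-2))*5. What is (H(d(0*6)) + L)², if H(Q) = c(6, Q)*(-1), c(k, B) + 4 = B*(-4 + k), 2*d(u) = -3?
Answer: 2809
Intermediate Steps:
d(u) = -3/2 (d(u) = (½)*(-3) = -3/2)
L = -60 (L = -12*5 = -60)
c(k, B) = -4 + B*(-4 + k)
H(Q) = 4 - 2*Q (H(Q) = (-4 - 4*Q + Q*6)*(-1) = (-4 - 4*Q + 6*Q)*(-1) = (-4 + 2*Q)*(-1) = 4 - 2*Q)
(H(d(0*6)) + L)² = ((4 - 2*(-3/2)) - 60)² = ((4 + 3) - 60)² = (7 - 60)² = (-53)² = 2809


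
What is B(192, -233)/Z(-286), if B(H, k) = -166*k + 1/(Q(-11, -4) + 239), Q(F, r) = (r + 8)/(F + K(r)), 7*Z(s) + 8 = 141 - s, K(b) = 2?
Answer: 581291725/899593 ≈ 646.17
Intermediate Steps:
Z(s) = 19 - s/7 (Z(s) = -8/7 + (141 - s)/7 = -8/7 + (141/7 - s/7) = 19 - s/7)
Q(F, r) = (8 + r)/(2 + F) (Q(F, r) = (r + 8)/(F + 2) = (8 + r)/(2 + F))
B(H, k) = 9/2147 - 166*k (B(H, k) = -166*k + 1/((8 - 4)/(2 - 11) + 239) = -166*k + 1/(4/(-9) + 239) = -166*k + 1/(-⅑*4 + 239) = -166*k + 1/(-4/9 + 239) = -166*k + 1/(2147/9) = -166*k + 9/2147 = 9/2147 - 166*k)
B(192, -233)/Z(-286) = (9/2147 - 166*(-233))/(19 - ⅐*(-286)) = (9/2147 + 38678)/(19 + 286/7) = 83041675/(2147*(419/7)) = (83041675/2147)*(7/419) = 581291725/899593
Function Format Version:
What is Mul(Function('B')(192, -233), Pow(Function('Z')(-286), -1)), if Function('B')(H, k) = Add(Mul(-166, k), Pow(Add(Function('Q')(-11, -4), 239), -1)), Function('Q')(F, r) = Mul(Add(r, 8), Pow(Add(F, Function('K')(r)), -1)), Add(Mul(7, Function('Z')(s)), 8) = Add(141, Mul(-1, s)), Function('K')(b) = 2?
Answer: Rational(581291725, 899593) ≈ 646.17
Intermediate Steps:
Function('Z')(s) = Add(19, Mul(Rational(-1, 7), s)) (Function('Z')(s) = Add(Rational(-8, 7), Mul(Rational(1, 7), Add(141, Mul(-1, s)))) = Add(Rational(-8, 7), Add(Rational(141, 7), Mul(Rational(-1, 7), s))) = Add(19, Mul(Rational(-1, 7), s)))
Function('Q')(F, r) = Mul(Pow(Add(2, F), -1), Add(8, r)) (Function('Q')(F, r) = Mul(Add(r, 8), Pow(Add(F, 2), -1)) = Mul(Add(8, r), Pow(Add(2, F), -1)) = Mul(Pow(Add(2, F), -1), Add(8, r)))
Function('B')(H, k) = Add(Rational(9, 2147), Mul(-166, k)) (Function('B')(H, k) = Add(Mul(-166, k), Pow(Add(Mul(Pow(Add(2, -11), -1), Add(8, -4)), 239), -1)) = Add(Mul(-166, k), Pow(Add(Mul(Pow(-9, -1), 4), 239), -1)) = Add(Mul(-166, k), Pow(Add(Mul(Rational(-1, 9), 4), 239), -1)) = Add(Mul(-166, k), Pow(Add(Rational(-4, 9), 239), -1)) = Add(Mul(-166, k), Pow(Rational(2147, 9), -1)) = Add(Mul(-166, k), Rational(9, 2147)) = Add(Rational(9, 2147), Mul(-166, k)))
Mul(Function('B')(192, -233), Pow(Function('Z')(-286), -1)) = Mul(Add(Rational(9, 2147), Mul(-166, -233)), Pow(Add(19, Mul(Rational(-1, 7), -286)), -1)) = Mul(Add(Rational(9, 2147), 38678), Pow(Add(19, Rational(286, 7)), -1)) = Mul(Rational(83041675, 2147), Pow(Rational(419, 7), -1)) = Mul(Rational(83041675, 2147), Rational(7, 419)) = Rational(581291725, 899593)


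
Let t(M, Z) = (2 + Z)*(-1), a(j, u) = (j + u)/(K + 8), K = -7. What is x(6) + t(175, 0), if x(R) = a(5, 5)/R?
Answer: -⅓ ≈ -0.33333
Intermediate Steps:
a(j, u) = j + u (a(j, u) = (j + u)/(-7 + 8) = (j + u)/1 = (j + u)*1 = j + u)
t(M, Z) = -2 - Z
x(R) = 10/R (x(R) = (5 + 5)/R = 10/R)
x(6) + t(175, 0) = 10/6 + (-2 - 1*0) = 10*(⅙) + (-2 + 0) = 5/3 - 2 = -⅓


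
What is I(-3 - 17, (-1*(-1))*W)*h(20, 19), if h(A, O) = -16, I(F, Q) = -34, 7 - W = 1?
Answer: 544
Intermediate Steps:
W = 6 (W = 7 - 1*1 = 7 - 1 = 6)
I(-3 - 17, (-1*(-1))*W)*h(20, 19) = -34*(-16) = 544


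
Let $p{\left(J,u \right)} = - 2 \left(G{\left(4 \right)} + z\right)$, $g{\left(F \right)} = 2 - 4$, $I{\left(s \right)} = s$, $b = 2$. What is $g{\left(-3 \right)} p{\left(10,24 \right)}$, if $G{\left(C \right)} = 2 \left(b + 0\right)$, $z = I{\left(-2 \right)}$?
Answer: $8$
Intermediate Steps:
$z = -2$
$g{\left(F \right)} = -2$
$G{\left(C \right)} = 4$ ($G{\left(C \right)} = 2 \left(2 + 0\right) = 2 \cdot 2 = 4$)
$p{\left(J,u \right)} = -4$ ($p{\left(J,u \right)} = - 2 \left(4 - 2\right) = \left(-2\right) 2 = -4$)
$g{\left(-3 \right)} p{\left(10,24 \right)} = \left(-2\right) \left(-4\right) = 8$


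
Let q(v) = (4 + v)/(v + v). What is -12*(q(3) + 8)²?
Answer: -3025/3 ≈ -1008.3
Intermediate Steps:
q(v) = (4 + v)/(2*v) (q(v) = (4 + v)/((2*v)) = (4 + v)*(1/(2*v)) = (4 + v)/(2*v))
-12*(q(3) + 8)² = -12*((½)*(4 + 3)/3 + 8)² = -12*((½)*(⅓)*7 + 8)² = -12*(7/6 + 8)² = -12*(55/6)² = -12*3025/36 = -3025/3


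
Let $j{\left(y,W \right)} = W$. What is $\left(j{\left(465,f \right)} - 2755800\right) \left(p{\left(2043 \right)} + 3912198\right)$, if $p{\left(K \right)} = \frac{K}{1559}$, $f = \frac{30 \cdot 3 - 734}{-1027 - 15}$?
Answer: $- \frac{8756940706290725550}{812239} \approx -1.0781 \cdot 10^{13}$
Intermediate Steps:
$f = \frac{322}{521}$ ($f = \frac{90 - 734}{-1042} = \left(-644\right) \left(- \frac{1}{1042}\right) = \frac{322}{521} \approx 0.61804$)
$p{\left(K \right)} = \frac{K}{1559}$ ($p{\left(K \right)} = K \frac{1}{1559} = \frac{K}{1559}$)
$\left(j{\left(465,f \right)} - 2755800\right) \left(p{\left(2043 \right)} + 3912198\right) = \left(\frac{322}{521} - 2755800\right) \left(\frac{1}{1559} \cdot 2043 + 3912198\right) = - \frac{1435771478 \left(\frac{2043}{1559} + 3912198\right)}{521} = \left(- \frac{1435771478}{521}\right) \frac{6099118725}{1559} = - \frac{8756940706290725550}{812239}$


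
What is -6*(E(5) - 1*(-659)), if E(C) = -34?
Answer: -3750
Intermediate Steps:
-6*(E(5) - 1*(-659)) = -6*(-34 - 1*(-659)) = -6*(-34 + 659) = -6*625 = -3750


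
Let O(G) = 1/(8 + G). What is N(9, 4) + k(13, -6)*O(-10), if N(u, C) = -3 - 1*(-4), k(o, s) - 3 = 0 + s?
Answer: 5/2 ≈ 2.5000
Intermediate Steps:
k(o, s) = 3 + s (k(o, s) = 3 + (0 + s) = 3 + s)
N(u, C) = 1 (N(u, C) = -3 + 4 = 1)
N(9, 4) + k(13, -6)*O(-10) = 1 + (3 - 6)/(8 - 10) = 1 - 3/(-2) = 1 - 3*(-½) = 1 + 3/2 = 5/2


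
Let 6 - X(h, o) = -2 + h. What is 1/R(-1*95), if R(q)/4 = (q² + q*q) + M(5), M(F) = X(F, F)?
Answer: 1/72212 ≈ 1.3848e-5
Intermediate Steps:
X(h, o) = 8 - h (X(h, o) = 6 - (-2 + h) = 6 + (2 - h) = 8 - h)
M(F) = 8 - F
R(q) = 12 + 8*q² (R(q) = 4*((q² + q*q) + (8 - 1*5)) = 4*((q² + q²) + (8 - 5)) = 4*(2*q² + 3) = 4*(3 + 2*q²) = 12 + 8*q²)
1/R(-1*95) = 1/(12 + 8*(-1*95)²) = 1/(12 + 8*(-95)²) = 1/(12 + 8*9025) = 1/(12 + 72200) = 1/72212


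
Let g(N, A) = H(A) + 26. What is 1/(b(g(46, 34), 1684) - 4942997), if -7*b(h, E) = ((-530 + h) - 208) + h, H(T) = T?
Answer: -7/34600361 ≈ -2.0231e-7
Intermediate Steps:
g(N, A) = 26 + A (g(N, A) = A + 26 = 26 + A)
b(h, E) = 738/7 - 2*h/7 (b(h, E) = -(((-530 + h) - 208) + h)/7 = -((-738 + h) + h)/7 = -(-738 + 2*h)/7 = 738/7 - 2*h/7)
1/(b(g(46, 34), 1684) - 4942997) = 1/((738/7 - 2*(26 + 34)/7) - 4942997) = 1/((738/7 - 2/7*60) - 4942997) = 1/((738/7 - 120/7) - 4942997) = 1/(618/7 - 4942997) = 1/(-34600361/7) = -7/34600361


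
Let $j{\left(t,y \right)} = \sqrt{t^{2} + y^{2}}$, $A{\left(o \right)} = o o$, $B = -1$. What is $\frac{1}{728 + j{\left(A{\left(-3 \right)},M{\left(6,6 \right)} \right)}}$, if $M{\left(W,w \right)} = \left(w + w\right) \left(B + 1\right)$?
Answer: $\frac{1}{737} \approx 0.0013569$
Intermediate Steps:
$M{\left(W,w \right)} = 0$ ($M{\left(W,w \right)} = \left(w + w\right) \left(-1 + 1\right) = 2 w 0 = 0$)
$A{\left(o \right)} = o^{2}$
$\frac{1}{728 + j{\left(A{\left(-3 \right)},M{\left(6,6 \right)} \right)}} = \frac{1}{728 + \sqrt{\left(\left(-3\right)^{2}\right)^{2} + 0^{2}}} = \frac{1}{728 + \sqrt{9^{2} + 0}} = \frac{1}{728 + \sqrt{81 + 0}} = \frac{1}{728 + \sqrt{81}} = \frac{1}{728 + 9} = \frac{1}{737}$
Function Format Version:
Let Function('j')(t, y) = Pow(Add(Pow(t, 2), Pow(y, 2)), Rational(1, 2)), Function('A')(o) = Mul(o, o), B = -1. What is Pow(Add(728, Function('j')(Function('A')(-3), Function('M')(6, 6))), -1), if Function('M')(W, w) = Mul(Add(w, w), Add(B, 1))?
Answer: Rational(1, 737) ≈ 0.0013569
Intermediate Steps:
Function('M')(W, w) = 0 (Function('M')(W, w) = Mul(Add(w, w), Add(-1, 1)) = Mul(Mul(2, w), 0) = 0)
Function('A')(o) = Pow(o, 2)
Pow(Add(728, Function('j')(Function('A')(-3), Function('M')(6, 6))), -1) = Pow(Add(728, Pow(Add(Pow(Pow(-3, 2), 2), Pow(0, 2)), Rational(1, 2))), -1) = Pow(Add(728, Pow(Add(Pow(9, 2), 0), Rational(1, 2))), -1) = Pow(Add(728, Pow(Add(81, 0), Rational(1, 2))), -1) = Pow(Add(728, Pow(81, Rational(1, 2))), -1) = Pow(Add(728, 9), -1) = Pow(737, -1) = Rational(1, 737)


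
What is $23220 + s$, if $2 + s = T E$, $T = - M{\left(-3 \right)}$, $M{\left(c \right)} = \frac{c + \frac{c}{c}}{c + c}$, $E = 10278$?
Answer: $19792$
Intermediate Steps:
$M{\left(c \right)} = \frac{1 + c}{2 c}$ ($M{\left(c \right)} = \frac{c + 1}{2 c} = \left(1 + c\right) \frac{1}{2 c} = \frac{1 + c}{2 c}$)
$T = - \frac{1}{3}$ ($T = - \frac{1 - 3}{2 \left(-3\right)} = - \frac{\left(-1\right) \left(-2\right)}{2 \cdot 3} = \left(-1\right) \frac{1}{3} = - \frac{1}{3} \approx -0.33333$)
$s = -3428$ ($s = -2 - 3426 = -3428$)
$23220 + s = 23220 - 3428 = 19792$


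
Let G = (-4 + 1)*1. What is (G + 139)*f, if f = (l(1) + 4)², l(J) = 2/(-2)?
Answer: 1224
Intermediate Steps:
l(J) = -1 (l(J) = 2*(-½) = -1)
G = -3 (G = -3*1 = -3)
f = 9 (f = (-1 + 4)² = 3² = 9)
(G + 139)*f = (-3 + 139)*9 = 136*9 = 1224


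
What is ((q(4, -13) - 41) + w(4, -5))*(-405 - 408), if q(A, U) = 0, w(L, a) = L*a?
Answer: 49593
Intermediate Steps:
((q(4, -13) - 41) + w(4, -5))*(-405 - 408) = ((0 - 41) + 4*(-5))*(-405 - 408) = (-41 - 20)*(-813) = -61*(-813) = 49593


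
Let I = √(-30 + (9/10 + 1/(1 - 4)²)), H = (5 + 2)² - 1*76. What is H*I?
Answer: -9*I*√26090/10 ≈ -145.37*I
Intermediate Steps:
H = -27 (H = 7² - 76 = 49 - 76 = -27)
I = I*√26090/30 (I = √(-30 + (9*(⅒) + 1/(-3)²)) = √(-30 + (9/10 + 1/9)) = √(-30 + (9/10 + 1*(⅑))) = √(-30 + (9/10 + ⅑)) = √(-30 + 91/90) = √(-2609/90) = I*√26090/30 ≈ 5.3841*I)
H*I = -9*I*√26090/10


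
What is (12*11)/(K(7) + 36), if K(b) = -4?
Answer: 33/8 ≈ 4.1250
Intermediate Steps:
(12*11)/(K(7) + 36) = (12*11)/(-4 + 36) = 132/32 = 132*(1/32) = 33/8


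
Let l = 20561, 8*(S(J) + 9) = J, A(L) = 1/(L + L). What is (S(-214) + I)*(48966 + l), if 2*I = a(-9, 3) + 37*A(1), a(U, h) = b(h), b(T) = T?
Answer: -1738175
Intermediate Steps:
a(U, h) = h
A(L) = 1/(2*L)
S(J) = -9 + J/8
I = 43/4 (I = (3 + 37*((½)/1))/2 = (3 + 37*((½)*1))/2 = (3 + 37*(½))/2 = (3 + 37/2)/2 = (½)*(43/2) = 43/4 ≈ 10.750)
(S(-214) + I)*(48966 + l) = ((-9 + (⅛)*(-214)) + 43/4)*(48966 + 20561) = ((-9 - 107/4) + 43/4)*69527 = (-143/4 + 43/4)*69527 = -25*69527 = -1738175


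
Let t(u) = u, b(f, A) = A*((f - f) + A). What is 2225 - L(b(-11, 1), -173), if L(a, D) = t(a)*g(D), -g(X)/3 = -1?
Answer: 2222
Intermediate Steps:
b(f, A) = A² (b(f, A) = A*(0 + A) = A*A = A²)
g(X) = 3 (g(X) = -3*(-1) = 3)
L(a, D) = 3*a (L(a, D) = a*3 = 3*a)
2225 - L(b(-11, 1), -173) = 2225 - 3*1² = 2225 - 3 = 2222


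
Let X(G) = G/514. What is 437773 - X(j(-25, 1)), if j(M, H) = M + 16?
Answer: 225015331/514 ≈ 4.3777e+5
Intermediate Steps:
j(M, H) = 16 + M
X(G) = G/514 (X(G) = G*(1/514) = G/514)
437773 - X(j(-25, 1)) = 437773 - (16 - 25)/514 = 437773 - (-9)/514 = 437773 - 1*(-9/514) = 437773 + 9/514 = 225015331/514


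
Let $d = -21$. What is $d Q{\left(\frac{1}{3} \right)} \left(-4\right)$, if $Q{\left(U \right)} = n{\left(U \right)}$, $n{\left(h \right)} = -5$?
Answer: $-420$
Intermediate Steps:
$Q{\left(U \right)} = -5$
$d Q{\left(\frac{1}{3} \right)} \left(-4\right) = \left(-21\right) \left(-5\right) \left(-4\right) = 105 \left(-4\right) = -420$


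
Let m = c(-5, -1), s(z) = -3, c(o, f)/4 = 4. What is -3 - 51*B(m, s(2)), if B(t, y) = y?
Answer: 150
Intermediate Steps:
c(o, f) = 16 (c(o, f) = 4*4 = 16)
m = 16
-3 - 51*B(m, s(2)) = -3 - 51*(-3) = -3 + 153 = 150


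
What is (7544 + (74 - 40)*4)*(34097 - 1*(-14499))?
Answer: 373217280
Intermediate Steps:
(7544 + (74 - 40)*4)*(34097 - 1*(-14499)) = (7544 + 34*4)*(34097 + 14499) = (7544 + 136)*48596 = 7680*48596 = 373217280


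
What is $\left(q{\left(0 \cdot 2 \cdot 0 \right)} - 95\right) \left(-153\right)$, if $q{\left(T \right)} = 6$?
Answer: $13617$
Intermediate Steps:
$\left(q{\left(0 \cdot 2 \cdot 0 \right)} - 95\right) \left(-153\right) = \left(6 - 95\right) \left(-153\right) = \left(-89\right) \left(-153\right) = 13617$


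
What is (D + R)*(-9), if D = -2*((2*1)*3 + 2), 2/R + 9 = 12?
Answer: 138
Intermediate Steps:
R = ⅔ (R = 2/(-9 + 12) = 2/3 = 2*(⅓) = ⅔ ≈ 0.66667)
D = -16 (D = -2*(2*3 + 2) = -2*(6 + 2) = -2*8 = -16)
(D + R)*(-9) = (-16 + ⅔)*(-9) = -46/3*(-9) = 138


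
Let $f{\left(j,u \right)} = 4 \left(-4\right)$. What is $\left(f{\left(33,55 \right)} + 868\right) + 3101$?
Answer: $3953$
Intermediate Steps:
$f{\left(j,u \right)} = -16$
$\left(f{\left(33,55 \right)} + 868\right) + 3101 = \left(-16 + 868\right) + 3101 = 852 + 3101 = 3953$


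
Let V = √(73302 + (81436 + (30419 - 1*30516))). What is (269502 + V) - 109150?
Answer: 160352 + √154641 ≈ 1.6075e+5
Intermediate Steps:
V = √154641 (V = √(73302 + (81436 + (30419 - 30516))) = √(73302 + (81436 - 97)) = √(73302 + 81339) = √154641 ≈ 393.24)
(269502 + V) - 109150 = (269502 + √154641) - 109150 = 160352 + √154641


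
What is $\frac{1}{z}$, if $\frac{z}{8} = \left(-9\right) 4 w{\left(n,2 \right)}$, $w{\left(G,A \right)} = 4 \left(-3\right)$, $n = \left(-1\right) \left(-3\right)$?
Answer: $\frac{1}{3456} \approx 0.00028935$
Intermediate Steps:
$n = 3$
$w{\left(G,A \right)} = -12$
$z = 3456$ ($z = 8 \left(-9\right) 4 \left(-12\right) = 8 \left(\left(-36\right) \left(-12\right)\right) = 8 \cdot 432 = 3456$)
$\frac{1}{z} = \frac{1}{3456}$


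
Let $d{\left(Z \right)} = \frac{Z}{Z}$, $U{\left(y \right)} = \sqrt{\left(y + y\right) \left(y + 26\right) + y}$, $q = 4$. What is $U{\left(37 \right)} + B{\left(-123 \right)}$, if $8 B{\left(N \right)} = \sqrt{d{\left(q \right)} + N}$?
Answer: $\sqrt{4699} + \frac{i \sqrt{122}}{8} \approx 68.549 + 1.3807 i$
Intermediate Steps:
$U{\left(y \right)} = \sqrt{y + 2 y \left(26 + y\right)}$ ($U{\left(y \right)} = \sqrt{2 y \left(26 + y\right) + y} = \sqrt{y + 2 y \left(26 + y\right)}$)
$d{\left(Z \right)} = 1$
$B{\left(N \right)} = \frac{\sqrt{1 + N}}{8}$
$U{\left(37 \right)} + B{\left(-123 \right)} = \sqrt{37 \left(53 + 2 \cdot 37\right)} + \frac{\sqrt{1 - 123}}{8} = \sqrt{37 \left(53 + 74\right)} + \frac{\sqrt{-122}}{8} = \sqrt{37 \cdot 127} + \frac{i \sqrt{122}}{8} = \sqrt{4699} + \frac{i \sqrt{122}}{8}$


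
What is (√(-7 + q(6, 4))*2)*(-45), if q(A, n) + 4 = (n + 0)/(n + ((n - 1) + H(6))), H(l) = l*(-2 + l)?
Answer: -90*I*√10447/31 ≈ -296.74*I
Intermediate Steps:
q(A, n) = -4 + n/(23 + 2*n) (q(A, n) = -4 + (n + 0)/(n + ((n - 1) + 6*(-2 + 6))) = -4 + n/(n + ((-1 + n) + 6*4)) = -4 + n/(n + ((-1 + n) + 24)) = -4 + n/(n + (23 + n)) = -4 + n/(23 + 2*n))
(√(-7 + q(6, 4))*2)*(-45) = (√(-7 + (-92 - 7*4)/(23 + 2*4))*2)*(-45) = (√(-7 + (-92 - 28)/(23 + 8))*2)*(-45) = (√(-7 - 120/31)*2)*(-45) = (√(-337/31)*2)*(-45) = ((I*√10447/31)*2)*(-45) = (2*I*√10447/31)*(-45) = -90*I*√10447/31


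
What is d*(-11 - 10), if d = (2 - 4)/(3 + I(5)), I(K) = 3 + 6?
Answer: 7/2 ≈ 3.5000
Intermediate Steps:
I(K) = 9
d = -⅙ (d = (2 - 4)/(3 + 9) = -2/12 = -2*1/12 = -⅙ ≈ -0.16667)
d*(-11 - 10) = -(-11 - 10)/6 = -⅙*(-21) = 7/2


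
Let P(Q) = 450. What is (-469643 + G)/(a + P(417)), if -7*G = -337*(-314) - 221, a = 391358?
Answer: -1696549/1371328 ≈ -1.2372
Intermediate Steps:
G = -105597/7 (G = -(-337*(-314) - 221)/7 = -(105818 - 221)/7 = -1/7*105597 = -105597/7 ≈ -15085.)
(-469643 + G)/(a + P(417)) = (-469643 - 105597/7)/(391358 + 450) = -3393098/7/391808 = -3393098/7*1/391808 = -1696549/1371328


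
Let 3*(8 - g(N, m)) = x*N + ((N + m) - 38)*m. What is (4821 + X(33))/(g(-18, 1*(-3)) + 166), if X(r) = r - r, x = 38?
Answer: 4821/343 ≈ 14.055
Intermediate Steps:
X(r) = 0
g(N, m) = 8 - 38*N/3 - m*(-38 + N + m)/3 (g(N, m) = 8 - (38*N + ((N + m) - 38)*m)/3 = 8 - (38*N + (-38 + N + m)*m)/3 = 8 - (38*N + m*(-38 + N + m))/3 = 8 + (-38*N/3 - m*(-38 + N + m)/3) = 8 - 38*N/3 - m*(-38 + N + m)/3)
(4821 + X(33))/(g(-18, 1*(-3)) + 166) = (4821 + 0)/((8 - 38/3*(-18) - (1*(-3))²/3 + 38*(1*(-3))/3 - ⅓*(-18)*1*(-3)) + 166) = 4821/((8 + 228 - ⅓*(-3)² + (38/3)*(-3) - ⅓*(-18)*(-3)) + 166) = 4821/((8 + 228 - ⅓*9 - 38 - 18) + 166) = 4821/((8 + 228 - 3 - 38 - 18) + 166) = 4821/(177 + 166) = 4821/343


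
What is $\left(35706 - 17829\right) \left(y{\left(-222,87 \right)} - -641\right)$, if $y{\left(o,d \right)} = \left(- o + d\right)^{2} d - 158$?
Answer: $148510138410$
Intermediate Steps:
$y{\left(o,d \right)} = -158 + d \left(d - o\right)^{2}$ ($y{\left(o,d \right)} = \left(d - o\right)^{2} d - 158 = d \left(d - o\right)^{2} - 158 = -158 + d \left(d - o\right)^{2}$)
$\left(35706 - 17829\right) \left(y{\left(-222,87 \right)} - -641\right) = \left(35706 - 17829\right) \left(\left(-158 + 87 \left(87 - -222\right)^{2}\right) - -641\right) = 17877 \left(\left(-158 + 87 \left(87 + 222\right)^{2}\right) + \left(-31 + 672\right)\right) = 17877 \left(\left(-158 + 87 \cdot 309^{2}\right) + 641\right) = 17877 \left(\left(-158 + 87 \cdot 95481\right) + 641\right) = 17877 \left(\left(-158 + 8306847\right) + 641\right) = 17877 \left(8306689 + 641\right) = 17877 \cdot 8307330 = 148510138410$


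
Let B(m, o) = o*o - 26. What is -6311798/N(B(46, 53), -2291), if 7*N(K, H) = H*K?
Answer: 1920982/277211 ≈ 6.9297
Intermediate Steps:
B(m, o) = -26 + o**2 (B(m, o) = o**2 - 26 = -26 + o**2)
N(K, H) = H*K/7 (N(K, H) = (H*K)/7 = H*K/7)
-6311798/N(B(46, 53), -2291) = -6311798*(-7/(2291*(-26 + 53**2))) = -6311798*(-7/(2291*(-26 + 2809))) = -6311798/((1/7)*(-2291)*2783) = -6311798/(-6375853/7) = -6311798*(-7/6375853) = 1920982/277211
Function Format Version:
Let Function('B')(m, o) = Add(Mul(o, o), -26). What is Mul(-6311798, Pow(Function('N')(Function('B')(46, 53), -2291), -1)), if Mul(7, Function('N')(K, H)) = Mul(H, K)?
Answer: Rational(1920982, 277211) ≈ 6.9297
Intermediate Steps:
Function('B')(m, o) = Add(-26, Pow(o, 2)) (Function('B')(m, o) = Add(Pow(o, 2), -26) = Add(-26, Pow(o, 2)))
Function('N')(K, H) = Mul(Rational(1, 7), H, K) (Function('N')(K, H) = Mul(Rational(1, 7), Mul(H, K)) = Mul(Rational(1, 7), H, K))
Mul(-6311798, Pow(Function('N')(Function('B')(46, 53), -2291), -1)) = Mul(-6311798, Pow(Mul(Rational(1, 7), -2291, Add(-26, Pow(53, 2))), -1)) = Mul(-6311798, Pow(Mul(Rational(1, 7), -2291, Add(-26, 2809)), -1)) = Mul(-6311798, Pow(Mul(Rational(1, 7), -2291, 2783), -1)) = Mul(-6311798, Pow(Rational(-6375853, 7), -1)) = Mul(-6311798, Rational(-7, 6375853)) = Rational(1920982, 277211)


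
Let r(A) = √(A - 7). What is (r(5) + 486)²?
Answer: (486 + I*√2)² ≈ 2.3619e+5 + 1375.0*I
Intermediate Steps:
r(A) = √(-7 + A)
(r(5) + 486)² = (√(-7 + 5) + 486)² = (√(-2) + 486)² = (I*√2 + 486)² = (486 + I*√2)²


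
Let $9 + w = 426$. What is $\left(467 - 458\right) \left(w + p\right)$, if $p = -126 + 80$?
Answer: $3339$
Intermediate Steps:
$p = -46$
$w = 417$ ($w = -9 + 426 = 417$)
$\left(467 - 458\right) \left(w + p\right) = \left(467 - 458\right) \left(417 - 46\right) = 9 \cdot 371 = 3339$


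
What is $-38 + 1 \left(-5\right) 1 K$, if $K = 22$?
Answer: $-148$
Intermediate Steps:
$-38 + 1 \left(-5\right) 1 K = -38 + 1 \left(-5\right) 1 \cdot 22 = -38 + \left(-5\right) 1 \cdot 22 = -38 - 110 = -148$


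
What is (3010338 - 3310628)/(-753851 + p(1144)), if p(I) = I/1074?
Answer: 32251146/80963483 ≈ 0.39834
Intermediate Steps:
p(I) = I/1074 (p(I) = I*(1/1074) = I/1074)
(3010338 - 3310628)/(-753851 + p(1144)) = (3010338 - 3310628)/(-753851 + (1/1074)*1144) = -300290/(-753851 + 572/537) = -300290/(-404817415/537) = -300290*(-537/404817415) = 32251146/80963483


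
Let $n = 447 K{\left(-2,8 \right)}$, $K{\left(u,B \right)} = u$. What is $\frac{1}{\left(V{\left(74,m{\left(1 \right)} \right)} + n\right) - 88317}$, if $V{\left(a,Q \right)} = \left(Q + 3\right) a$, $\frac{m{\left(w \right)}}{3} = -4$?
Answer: $- \frac{1}{89877} \approx -1.1126 \cdot 10^{-5}$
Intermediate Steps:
$m{\left(w \right)} = -12$ ($m{\left(w \right)} = 3 \left(-4\right) = -12$)
$V{\left(a,Q \right)} = a \left(3 + Q\right)$ ($V{\left(a,Q \right)} = \left(3 + Q\right) a = a \left(3 + Q\right)$)
$n = -894$ ($n = 447 \left(-2\right) = -894$)
$\frac{1}{\left(V{\left(74,m{\left(1 \right)} \right)} + n\right) - 88317} = \frac{1}{\left(74 \left(3 - 12\right) - 894\right) - 88317} = \frac{1}{\left(74 \left(-9\right) - 894\right) - 88317} = \frac{1}{\left(-666 - 894\right) - 88317} = \frac{1}{-1560 - 88317} = \frac{1}{-89877} = - \frac{1}{89877}$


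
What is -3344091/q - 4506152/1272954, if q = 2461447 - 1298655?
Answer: -4748295755599/740090363784 ≈ -6.4158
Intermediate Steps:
q = 1162792
-3344091/q - 4506152/1272954 = -3344091/1162792 - 4506152/1272954 = -3344091*1/1162792 - 4506152*1/1272954 = -3344091/1162792 - 2253076/636477 = -4748295755599/740090363784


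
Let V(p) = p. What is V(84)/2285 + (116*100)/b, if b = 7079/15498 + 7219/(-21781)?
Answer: 8947420282469508/96672950545 ≈ 92554.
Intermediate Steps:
b = 42307637/337561938 (b = 7079*(1/15498) + 7219*(-1/21781) = 7079/15498 - 7219/21781 = 42307637/337561938 ≈ 0.12533)
V(84)/2285 + (116*100)/b = 84/2285 + (116*100)/(42307637/337561938) = 84*(1/2285) + 11600*(337561938/42307637) = 84/2285 + 3915718480800/42307637 = 8947420282469508/96672950545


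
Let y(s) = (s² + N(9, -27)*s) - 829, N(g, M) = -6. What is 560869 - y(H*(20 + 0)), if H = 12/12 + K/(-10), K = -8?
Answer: 560618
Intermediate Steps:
H = 9/5 (H = 12/12 - 8/(-10) = 12*(1/12) - 8*(-⅒) = 1 + ⅘ = 9/5 ≈ 1.8000)
y(s) = -829 + s² - 6*s (y(s) = (s² - 6*s) - 829 = -829 + s² - 6*s)
560869 - y(H*(20 + 0)) = 560869 - (-829 + (9*(20 + 0)/5)² - 54*(20 + 0)/5) = 560869 - (-829 + ((9/5)*20)² - 54*20/5) = 560869 - (-829 + 36² - 6*36) = 560869 - (-829 + 1296 - 216) = 560869 - 1*251 = 560869 - 251 = 560618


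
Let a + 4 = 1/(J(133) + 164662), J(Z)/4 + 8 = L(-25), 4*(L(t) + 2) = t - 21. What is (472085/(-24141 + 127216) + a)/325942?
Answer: 1967855847/1105834583654080 ≈ 1.7795e-6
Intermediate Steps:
L(t) = -29/4 + t/4 (L(t) = -2 + (t - 21)/4 = -2 + (-21 + t)/4 = -2 + (-21/4 + t/4) = -29/4 + t/4)
J(Z) = -86 (J(Z) = -32 + 4*(-29/4 + (¼)*(-25)) = -32 + 4*(-29/4 - 25/4) = -32 + 4*(-27/2) = -32 - 54 = -86)
a = -658303/164576 (a = -4 + 1/(-86 + 164662) = -4 + 1/164576 = -658303/164576 ≈ -4.0000)
(472085/(-24141 + 127216) + a)/325942 = (472085/(-24141 + 127216) - 658303/164576)/325942 = (472085/103075 - 658303/164576)*(1/325942) = (472085*(1/103075) - 658303/164576)*(1/325942) = (94417/20615 - 658303/164576)*(1/325942) = (1967855847/3392734240)*(1/325942) = 1967855847/1105834583654080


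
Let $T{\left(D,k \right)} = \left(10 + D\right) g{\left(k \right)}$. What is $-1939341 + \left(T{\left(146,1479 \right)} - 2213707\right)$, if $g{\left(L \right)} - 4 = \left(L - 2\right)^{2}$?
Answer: $336166100$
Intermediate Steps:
$g{\left(L \right)} = 4 + \left(-2 + L\right)^{2}$ ($g{\left(L \right)} = 4 + \left(L - 2\right)^{2} = 4 + \left(-2 + L\right)^{2}$)
$T{\left(D,k \right)} = \left(4 + \left(-2 + k\right)^{2}\right) \left(10 + D\right)$ ($T{\left(D,k \right)} = \left(10 + D\right) \left(4 + \left(-2 + k\right)^{2}\right) = \left(4 + \left(-2 + k\right)^{2}\right) \left(10 + D\right)$)
$-1939341 + \left(T{\left(146,1479 \right)} - 2213707\right) = -1939341 - \left(2213707 - \left(4 + \left(-2 + 1479\right)^{2}\right) \left(10 + 146\right)\right) = -1939341 - \left(2213707 - \left(4 + 1477^{2}\right) 156\right) = -1939341 - \left(2213707 - \left(4 + 2181529\right) 156\right) = -1939341 + \left(2181533 \cdot 156 - 2213707\right) = -1939341 + \left(340319148 - 2213707\right) = -1939341 + 338105441 = 336166100$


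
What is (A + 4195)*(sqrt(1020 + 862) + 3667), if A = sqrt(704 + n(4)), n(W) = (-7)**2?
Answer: (3667 + sqrt(1882))*(4195 + sqrt(753)) ≈ 1.5667e+7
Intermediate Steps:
n(W) = 49
A = sqrt(753) (A = sqrt(704 + 49) = sqrt(753) ≈ 27.441)
(A + 4195)*(sqrt(1020 + 862) + 3667) = (sqrt(753) + 4195)*(sqrt(1020 + 862) + 3667) = (4195 + sqrt(753))*(sqrt(1882) + 3667) = (4195 + sqrt(753))*(3667 + sqrt(1882)) = (3667 + sqrt(1882))*(4195 + sqrt(753))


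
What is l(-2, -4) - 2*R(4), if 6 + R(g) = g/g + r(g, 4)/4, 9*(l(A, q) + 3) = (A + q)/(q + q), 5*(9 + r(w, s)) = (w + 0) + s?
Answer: 647/60 ≈ 10.783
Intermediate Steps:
r(w, s) = -9 + s/5 + w/5 (r(w, s) = -9 + ((w + 0) + s)/5 = -9 + (w + s)/5 = -9 + (s + w)/5 = -9 + (s/5 + w/5) = -9 + s/5 + w/5)
l(A, q) = -3 + (A + q)/(18*q) (l(A, q) = -3 + ((A + q)/(q + q))/9 = -3 + ((A + q)/((2*q)))/9 = -3 + ((A + q)*(1/(2*q)))/9 = -3 + ((A + q)/(2*q))/9 = -3 + (A + q)/(18*q))
R(g) = -141/20 + g/20 (R(g) = -6 + (g/g + (-9 + (⅕)*4 + g/5)/4) = -6 + (1 + (-9 + ⅘ + g/5)*(¼)) = -6 + (1 + (-41/5 + g/5)*(¼)) = -6 + (1 + (-41/20 + g/20)) = -6 + (-21/20 + g/20) = -141/20 + g/20)
l(-2, -4) - 2*R(4) = (1/18)*(-2 - 53*(-4))/(-4) - 2*(-141/20 + (1/20)*4) = (1/18)*(-¼)*(-2 + 212) - 2*(-141/20 + ⅕) = (1/18)*(-¼)*210 - 2*(-137/20) = -35/12 + 137/10 = 647/60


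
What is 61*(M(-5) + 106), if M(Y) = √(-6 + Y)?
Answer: 6466 + 61*I*√11 ≈ 6466.0 + 202.31*I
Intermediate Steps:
61*(M(-5) + 106) = 61*(√(-6 - 5) + 106) = 61*(√(-11) + 106) = 61*(I*√11 + 106) = 61*(106 + I*√11) = 6466 + 61*I*√11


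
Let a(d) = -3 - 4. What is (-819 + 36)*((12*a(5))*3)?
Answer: 197316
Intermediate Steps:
a(d) = -7
(-819 + 36)*((12*a(5))*3) = (-819 + 36)*((12*(-7))*3) = -(-65772)*3 = -783*(-252) = 197316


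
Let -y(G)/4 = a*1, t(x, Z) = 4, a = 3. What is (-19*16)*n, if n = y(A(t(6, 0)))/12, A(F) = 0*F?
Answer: 304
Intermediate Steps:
A(F) = 0
y(G) = -12
n = -1 (n = -12/12 = -12*1/12 = -1)
(-19*16)*n = -19*16*(-1) = -304*(-1) = 304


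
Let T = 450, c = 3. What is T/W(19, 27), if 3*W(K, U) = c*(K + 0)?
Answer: 450/19 ≈ 23.684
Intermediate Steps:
W(K, U) = K (W(K, U) = (3*(K + 0))/3 = (3*K)/3 = K)
T/W(19, 27) = 450/19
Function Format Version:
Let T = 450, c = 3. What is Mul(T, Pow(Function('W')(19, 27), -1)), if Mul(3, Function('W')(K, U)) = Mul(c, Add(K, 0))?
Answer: Rational(450, 19) ≈ 23.684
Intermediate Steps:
Function('W')(K, U) = K (Function('W')(K, U) = Mul(Rational(1, 3), Mul(3, Add(K, 0))) = Mul(Rational(1, 3), Mul(3, K)) = K)
Mul(T, Pow(Function('W')(19, 27), -1)) = Mul(450, Pow(19, -1)) = Mul(450, Rational(1, 19)) = Rational(450, 19)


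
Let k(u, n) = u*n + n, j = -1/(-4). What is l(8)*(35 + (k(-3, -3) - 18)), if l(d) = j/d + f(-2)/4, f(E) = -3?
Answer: -529/32 ≈ -16.531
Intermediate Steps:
j = ¼ (j = -1*(-¼) = ¼ ≈ 0.25000)
k(u, n) = n + n*u (k(u, n) = n*u + n = n + n*u)
l(d) = -¾ + 1/(4*d) (l(d) = 1/(4*d) - 3/4 = 1/(4*d) - 3*¼ = 1/(4*d) - ¾ = -¾ + 1/(4*d))
l(8)*(35 + (k(-3, -3) - 18)) = ((¼)*(1 - 3*8)/8)*(35 + (-3*(1 - 3) - 18)) = ((¼)*(⅛)*(1 - 24))*(35 + (-3*(-2) - 18)) = ((¼)*(⅛)*(-23))*(35 + (6 - 18)) = -23*(35 - 12)/32 = -23/32*23 = -529/32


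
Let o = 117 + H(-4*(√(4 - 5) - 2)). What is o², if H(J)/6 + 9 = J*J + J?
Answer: -7263 - 325584*I ≈ -7263.0 - 3.2558e+5*I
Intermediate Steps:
H(J) = -54 + 6*J + 6*J² (H(J) = -54 + 6*(J*J + J) = -54 + 6*(J² + J) = -54 + 6*(J + J²) = -54 + (6*J + 6*J²) = -54 + 6*J + 6*J²)
o = 111 - 24*I + 6*(8 - 4*I)² (o = 117 + (-54 + 6*(-4*(√(4 - 5) - 2)) + 6*(-4*(√(4 - 5) - 2))²) = 117 + (-54 + 6*(-4*(√(-1) - 2)) + 6*(-4*(√(-1) - 2))²) = 117 + (-54 + 6*(-4*(I - 2)) + 6*(-4*(I - 2))²) = 117 + (-54 + 6*(-4*(-2 + I)) + 6*(-4*(-2 + I))²) = 117 + (-54 + 6*(8 - 4*I) + 6*(8 - 4*I)²) = 117 + (-54 + (48 - 24*I) + 6*(8 - 4*I)²) = 117 + (-6 - 24*I + 6*(8 - 4*I)²) = 111 - 24*I + 6*(8 - 4*I)² ≈ 399.0 - 408.0*I)
o² = (399 - 408*I)²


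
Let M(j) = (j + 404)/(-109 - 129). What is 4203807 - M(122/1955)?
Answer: 977995074486/232645 ≈ 4.2038e+6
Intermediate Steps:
M(j) = -202/119 - j/238 (M(j) = (404 + j)/(-238) = (404 + j)*(-1/238) = -202/119 - j/238)
4203807 - M(122/1955) = 4203807 - (-202/119 - 61/(119*1955)) = 4203807 - (-202/119 - 1/238*122/1955) = 4203807 - (-202/119 - 61/232645) = 4203807 - 1*(-394971/232645) = 4203807 + 394971/232645 = 977995074486/232645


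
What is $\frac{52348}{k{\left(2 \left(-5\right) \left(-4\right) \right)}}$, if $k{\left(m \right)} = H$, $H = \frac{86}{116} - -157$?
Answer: $\frac{3036184}{9149} \approx 331.86$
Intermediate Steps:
$H = \frac{9149}{58}$ ($H = 86 \cdot \frac{1}{116} + 157 = \frac{43}{58} + 157 = \frac{9149}{58} \approx 157.74$)
$k{\left(m \right)} = \frac{9149}{58}$
$\frac{52348}{k{\left(2 \left(-5\right) \left(-4\right) \right)}} = \frac{52348}{\frac{9149}{58}} = 52348 \cdot \frac{58}{9149} = \frac{3036184}{9149}$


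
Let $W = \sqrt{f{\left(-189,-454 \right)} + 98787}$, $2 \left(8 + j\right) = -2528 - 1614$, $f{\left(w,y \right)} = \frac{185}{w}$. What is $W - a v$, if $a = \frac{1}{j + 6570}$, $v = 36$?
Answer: $- \frac{4}{499} + \frac{\sqrt{392081718}}{63} \approx 314.29$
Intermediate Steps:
$j = -2079$ ($j = -8 + \frac{-2528 - 1614}{2} = -8 + \frac{1}{2} \left(-4142\right) = -8 - 2071 = -2079$)
$W = \frac{\sqrt{392081718}}{63}$ ($W = \sqrt{\frac{185}{-189} + 98787} = \sqrt{185 \left(- \frac{1}{189}\right) + 98787} = \sqrt{- \frac{185}{189} + 98787} = \sqrt{\frac{18670558}{189}} = \frac{\sqrt{392081718}}{63} \approx 314.3$)
$a = \frac{1}{4491}$ ($a = \frac{1}{-2079 + 6570} = \frac{1}{4491} \approx 0.00022267$)
$W - a v = \frac{\sqrt{392081718}}{63} - \frac{1}{4491} \cdot 36 = \frac{\sqrt{392081718}}{63} - \frac{4}{499} = - \frac{4}{499} + \frac{\sqrt{392081718}}{63}$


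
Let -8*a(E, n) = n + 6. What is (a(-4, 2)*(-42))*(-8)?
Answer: -336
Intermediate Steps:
a(E, n) = -¾ - n/8 (a(E, n) = -(n + 6)/8 = -(6 + n)/8 = -¾ - n/8)
(a(-4, 2)*(-42))*(-8) = ((-¾ - ⅛*2)*(-42))*(-8) = ((-¾ - ¼)*(-42))*(-8) = -1*(-42)*(-8) = 42*(-8) = -336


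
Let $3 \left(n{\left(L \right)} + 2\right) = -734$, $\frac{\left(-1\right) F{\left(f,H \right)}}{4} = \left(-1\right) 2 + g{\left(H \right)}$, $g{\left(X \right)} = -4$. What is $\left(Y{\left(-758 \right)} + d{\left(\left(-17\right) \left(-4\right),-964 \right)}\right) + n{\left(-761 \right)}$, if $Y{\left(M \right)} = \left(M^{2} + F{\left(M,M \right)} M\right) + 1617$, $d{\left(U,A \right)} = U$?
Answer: $\frac{1673431}{3} \approx 5.5781 \cdot 10^{5}$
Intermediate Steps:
$F{\left(f,H \right)} = 24$ ($F{\left(f,H \right)} = - 4 \left(\left(-1\right) 2 - 4\right) = - 4 \left(-2 - 4\right) = \left(-4\right) \left(-6\right) = 24$)
$n{\left(L \right)} = - \frac{740}{3}$ ($n{\left(L \right)} = -2 + \frac{1}{3} \left(-734\right) = -2 - \frac{734}{3} = - \frac{740}{3}$)
$Y{\left(M \right)} = 1617 + M^{2} + 24 M$ ($Y{\left(M \right)} = \left(M^{2} + 24 M\right) + 1617 = 1617 + M^{2} + 24 M$)
$\left(Y{\left(-758 \right)} + d{\left(\left(-17\right) \left(-4\right),-964 \right)}\right) + n{\left(-761 \right)} = \left(\left(1617 + \left(-758\right)^{2} + 24 \left(-758\right)\right) - -68\right) - \frac{740}{3} = \left(\left(1617 + 574564 - 18192\right) + 68\right) - \frac{740}{3} = \left(557989 + 68\right) - \frac{740}{3} = 558057 - \frac{740}{3} = \frac{1673431}{3}$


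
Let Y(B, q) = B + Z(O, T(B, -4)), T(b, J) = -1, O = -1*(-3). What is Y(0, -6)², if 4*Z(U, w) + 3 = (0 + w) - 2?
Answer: 9/4 ≈ 2.2500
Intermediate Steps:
O = 3
Z(U, w) = -5/4 + w/4 (Z(U, w) = -¾ + ((0 + w) - 2)/4 = -¾ + (w - 2)/4 = -¾ + (-2 + w)/4 = -¾ + (-½ + w/4) = -5/4 + w/4)
Y(B, q) = -3/2 + B (Y(B, q) = B + (-5/4 + (¼)*(-1)) = B + (-5/4 - ¼) = B - 3/2 = -3/2 + B)
Y(0, -6)² = (-3/2 + 0)² = (-3/2)² = 9/4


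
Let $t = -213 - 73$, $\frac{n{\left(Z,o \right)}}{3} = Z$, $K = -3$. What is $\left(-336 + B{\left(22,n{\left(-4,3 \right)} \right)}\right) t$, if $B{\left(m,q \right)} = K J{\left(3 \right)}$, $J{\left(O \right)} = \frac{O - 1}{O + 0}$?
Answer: $96668$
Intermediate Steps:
$n{\left(Z,o \right)} = 3 Z$
$J{\left(O \right)} = \frac{-1 + O}{O}$
$t = -286$
$B{\left(m,q \right)} = -2$ ($B{\left(m,q \right)} = - 3 \frac{-1 + 3}{3} = - 3 \cdot \frac{1}{3} \cdot 2 = \left(-3\right) \frac{2}{3} = -2$)
$\left(-336 + B{\left(22,n{\left(-4,3 \right)} \right)}\right) t = \left(-336 - 2\right) \left(-286\right) = \left(-338\right) \left(-286\right) = 96668$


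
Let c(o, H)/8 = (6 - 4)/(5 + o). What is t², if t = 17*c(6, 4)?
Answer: 73984/121 ≈ 611.44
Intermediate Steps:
c(o, H) = 16/(5 + o) (c(o, H) = 8*((6 - 4)/(5 + o)) = 8*(2/(5 + o)) = 16/(5 + o))
t = 272/11 (t = 17*(16/(5 + 6)) = 17*(16/11) = 272/11 ≈ 24.727)
t² = (272/11)² = 73984/121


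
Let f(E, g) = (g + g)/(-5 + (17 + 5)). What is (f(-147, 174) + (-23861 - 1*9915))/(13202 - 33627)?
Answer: 573844/347225 ≈ 1.6527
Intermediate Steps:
f(E, g) = 2*g/17 (f(E, g) = (2*g)/(-5 + 22) = (2*g)/17 = (2*g)*(1/17) = 2*g/17)
(f(-147, 174) + (-23861 - 1*9915))/(13202 - 33627) = ((2/17)*174 + (-23861 - 1*9915))/(13202 - 33627) = (348/17 + (-23861 - 9915))/(-20425) = (348/17 - 33776)*(-1/20425) = -573844/17*(-1/20425) = 573844/347225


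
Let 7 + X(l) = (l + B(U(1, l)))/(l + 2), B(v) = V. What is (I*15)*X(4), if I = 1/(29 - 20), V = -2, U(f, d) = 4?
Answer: -100/9 ≈ -11.111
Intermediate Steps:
B(v) = -2
X(l) = -7 + (-2 + l)/(2 + l) (X(l) = -7 + (l - 2)/(l + 2) = -7 + (-2 + l)/(2 + l))
I = ⅑ (I = 1/9 = ⅑ ≈ 0.11111)
(I*15)*X(4) = ((⅑)*15)*(2*(-8 - 3*4)/(2 + 4)) = 5*(2*(-8 - 12)/6)/3 = 5*(2*(⅙)*(-20))/3 = (5/3)*(-20/3) = -100/9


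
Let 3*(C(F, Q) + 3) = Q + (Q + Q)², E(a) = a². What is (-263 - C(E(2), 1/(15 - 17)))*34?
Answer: -26537/3 ≈ -8845.7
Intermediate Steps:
C(F, Q) = -3 + Q/3 + 4*Q²/3 (C(F, Q) = -3 + (Q + (Q + Q)²)/3 = -3 + (Q + (2*Q)²)/3 = -3 + (Q + 4*Q²)/3 = -3 + (Q/3 + 4*Q²/3) = -3 + Q/3 + 4*Q²/3)
(-263 - C(E(2), 1/(15 - 17)))*34 = (-263 - (-3 + 1/(3*(15 - 17)) + 4*(1/(15 - 17))²/3))*34 = (-263 - (-3 + (⅓)/(-2) + 4*(1/(-2))²/3))*34 = (-263 - (-3 + (⅓)*(-½) + 4*(-½)²/3))*34 = (-263 - (-3 - ⅙ + (4/3)*(¼)))*34 = (-263 - (-3 - ⅙ + ⅓))*34 = (-263 - 1*(-17/6))*34 = (-263 + 17/6)*34 = -1561/6*34 = -26537/3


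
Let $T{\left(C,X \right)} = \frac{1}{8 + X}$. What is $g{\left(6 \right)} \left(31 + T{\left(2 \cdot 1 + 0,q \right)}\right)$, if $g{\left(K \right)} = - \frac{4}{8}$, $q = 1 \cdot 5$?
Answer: $- \frac{202}{13} \approx -15.538$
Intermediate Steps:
$q = 5$
$g{\left(K \right)} = - \frac{1}{2}$ ($g{\left(K \right)} = \left(-4\right) \frac{1}{8} = - \frac{1}{2}$)
$g{\left(6 \right)} \left(31 + T{\left(2 \cdot 1 + 0,q \right)}\right) = - \frac{31 + \frac{1}{8 + 5}}{2} = - \frac{31 + \frac{1}{13}}{2} = \left(- \frac{1}{2}\right) \frac{404}{13} = - \frac{202}{13}$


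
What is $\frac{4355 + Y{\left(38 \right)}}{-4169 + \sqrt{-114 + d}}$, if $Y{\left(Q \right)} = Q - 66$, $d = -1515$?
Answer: $- \frac{18039263}{17382190} - \frac{12981 i \sqrt{181}}{17382190} \approx -1.0378 - 0.010047 i$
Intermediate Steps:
$Y{\left(Q \right)} = -66 + Q$
$\frac{4355 + Y{\left(38 \right)}}{-4169 + \sqrt{-114 + d}} = \frac{4355 + \left(-66 + 38\right)}{-4169 + \sqrt{-114 - 1515}} = \frac{4355 - 28}{-4169 + \sqrt{-1629}} = \frac{4327}{-4169 + 3 i \sqrt{181}}$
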